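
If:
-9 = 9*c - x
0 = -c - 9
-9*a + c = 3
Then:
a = -4/3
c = -9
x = -72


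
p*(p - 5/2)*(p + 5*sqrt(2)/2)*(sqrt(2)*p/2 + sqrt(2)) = sqrt(2)*p^4/2 - sqrt(2)*p^3/4 + 5*p^3/2 - 5*sqrt(2)*p^2/2 - 5*p^2/4 - 25*p/2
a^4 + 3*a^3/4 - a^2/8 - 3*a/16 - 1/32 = (a - 1/2)*(a + 1/4)*(a + 1/2)^2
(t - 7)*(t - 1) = t^2 - 8*t + 7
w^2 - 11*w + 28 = (w - 7)*(w - 4)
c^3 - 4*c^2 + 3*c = c*(c - 3)*(c - 1)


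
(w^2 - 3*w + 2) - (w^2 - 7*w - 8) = 4*w + 10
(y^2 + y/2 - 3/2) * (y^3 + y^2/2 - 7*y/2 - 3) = y^5 + y^4 - 19*y^3/4 - 11*y^2/2 + 15*y/4 + 9/2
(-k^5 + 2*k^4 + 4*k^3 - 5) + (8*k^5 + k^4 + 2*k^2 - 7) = 7*k^5 + 3*k^4 + 4*k^3 + 2*k^2 - 12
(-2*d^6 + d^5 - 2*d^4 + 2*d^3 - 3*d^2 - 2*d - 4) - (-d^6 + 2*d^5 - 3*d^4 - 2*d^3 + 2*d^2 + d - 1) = -d^6 - d^5 + d^4 + 4*d^3 - 5*d^2 - 3*d - 3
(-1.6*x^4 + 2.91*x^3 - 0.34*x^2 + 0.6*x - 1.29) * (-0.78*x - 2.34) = 1.248*x^5 + 1.4742*x^4 - 6.5442*x^3 + 0.3276*x^2 - 0.3978*x + 3.0186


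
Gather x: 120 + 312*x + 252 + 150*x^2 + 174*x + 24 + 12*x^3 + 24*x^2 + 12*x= 12*x^3 + 174*x^2 + 498*x + 396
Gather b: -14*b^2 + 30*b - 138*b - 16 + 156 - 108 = -14*b^2 - 108*b + 32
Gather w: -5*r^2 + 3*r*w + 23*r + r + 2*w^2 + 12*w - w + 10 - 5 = -5*r^2 + 24*r + 2*w^2 + w*(3*r + 11) + 5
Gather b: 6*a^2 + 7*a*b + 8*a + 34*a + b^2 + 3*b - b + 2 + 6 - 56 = 6*a^2 + 42*a + b^2 + b*(7*a + 2) - 48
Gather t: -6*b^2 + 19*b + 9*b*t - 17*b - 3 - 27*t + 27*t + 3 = -6*b^2 + 9*b*t + 2*b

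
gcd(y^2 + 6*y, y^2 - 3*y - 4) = 1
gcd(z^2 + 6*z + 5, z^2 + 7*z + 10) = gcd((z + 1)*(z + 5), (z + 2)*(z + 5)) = z + 5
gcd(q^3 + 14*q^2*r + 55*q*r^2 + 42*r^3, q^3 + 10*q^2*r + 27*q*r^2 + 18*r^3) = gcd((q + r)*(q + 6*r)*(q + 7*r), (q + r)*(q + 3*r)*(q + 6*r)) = q^2 + 7*q*r + 6*r^2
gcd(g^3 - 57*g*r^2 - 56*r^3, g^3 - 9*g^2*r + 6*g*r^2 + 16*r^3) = -g^2 + 7*g*r + 8*r^2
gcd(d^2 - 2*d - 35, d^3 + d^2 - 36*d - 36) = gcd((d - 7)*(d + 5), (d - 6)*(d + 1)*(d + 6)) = 1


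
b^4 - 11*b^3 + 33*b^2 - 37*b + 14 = (b - 7)*(b - 2)*(b - 1)^2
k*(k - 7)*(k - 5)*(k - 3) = k^4 - 15*k^3 + 71*k^2 - 105*k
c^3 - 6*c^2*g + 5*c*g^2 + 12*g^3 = (c - 4*g)*(c - 3*g)*(c + g)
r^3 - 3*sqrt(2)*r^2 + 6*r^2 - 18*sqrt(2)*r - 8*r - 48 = (r + 6)*(r - 4*sqrt(2))*(r + sqrt(2))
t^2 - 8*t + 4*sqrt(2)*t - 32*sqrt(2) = (t - 8)*(t + 4*sqrt(2))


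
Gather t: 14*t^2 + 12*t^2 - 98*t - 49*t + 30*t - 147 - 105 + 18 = 26*t^2 - 117*t - 234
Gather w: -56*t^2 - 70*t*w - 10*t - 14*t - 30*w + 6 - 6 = -56*t^2 - 24*t + w*(-70*t - 30)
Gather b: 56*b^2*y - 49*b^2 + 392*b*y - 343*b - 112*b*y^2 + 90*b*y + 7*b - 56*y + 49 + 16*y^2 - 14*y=b^2*(56*y - 49) + b*(-112*y^2 + 482*y - 336) + 16*y^2 - 70*y + 49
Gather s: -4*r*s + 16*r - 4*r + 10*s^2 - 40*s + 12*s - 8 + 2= 12*r + 10*s^2 + s*(-4*r - 28) - 6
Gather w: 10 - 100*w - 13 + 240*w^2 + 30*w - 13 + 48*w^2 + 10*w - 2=288*w^2 - 60*w - 18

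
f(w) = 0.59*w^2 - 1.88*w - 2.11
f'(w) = 1.18*w - 1.88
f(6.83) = 12.57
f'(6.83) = 6.18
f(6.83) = 12.57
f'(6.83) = 6.18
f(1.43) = -3.59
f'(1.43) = -0.19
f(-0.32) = -1.45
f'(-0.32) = -2.26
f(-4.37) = 17.37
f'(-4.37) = -7.04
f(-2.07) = 4.31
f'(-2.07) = -4.32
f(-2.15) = 4.66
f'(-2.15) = -4.42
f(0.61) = -3.04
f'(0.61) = -1.16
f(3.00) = -2.44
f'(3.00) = 1.66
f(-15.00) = 158.84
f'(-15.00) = -19.58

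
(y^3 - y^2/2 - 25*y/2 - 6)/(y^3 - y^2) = (2*y^3 - y^2 - 25*y - 12)/(2*y^2*(y - 1))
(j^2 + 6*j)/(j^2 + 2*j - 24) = j/(j - 4)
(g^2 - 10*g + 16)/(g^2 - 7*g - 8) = (g - 2)/(g + 1)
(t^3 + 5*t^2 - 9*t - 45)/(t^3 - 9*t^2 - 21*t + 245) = (t^2 - 9)/(t^2 - 14*t + 49)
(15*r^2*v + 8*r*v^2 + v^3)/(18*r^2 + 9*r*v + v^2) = v*(5*r + v)/(6*r + v)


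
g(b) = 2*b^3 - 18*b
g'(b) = 6*b^2 - 18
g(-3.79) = -40.66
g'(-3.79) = 68.18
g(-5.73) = -273.13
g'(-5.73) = 179.00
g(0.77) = -12.95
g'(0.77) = -14.44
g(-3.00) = 0.00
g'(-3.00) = 36.00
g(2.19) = -18.41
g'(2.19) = 10.78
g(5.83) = 291.37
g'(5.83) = 185.93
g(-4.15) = -68.25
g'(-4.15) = 85.34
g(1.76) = -20.78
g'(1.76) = 0.59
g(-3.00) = 0.00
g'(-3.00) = 36.00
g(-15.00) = -6480.00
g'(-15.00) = 1332.00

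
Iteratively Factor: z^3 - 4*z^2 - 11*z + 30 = (z + 3)*(z^2 - 7*z + 10) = (z - 2)*(z + 3)*(z - 5)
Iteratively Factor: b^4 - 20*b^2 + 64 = (b - 2)*(b^3 + 2*b^2 - 16*b - 32) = (b - 2)*(b + 2)*(b^2 - 16) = (b - 2)*(b + 2)*(b + 4)*(b - 4)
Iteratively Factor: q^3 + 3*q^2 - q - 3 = (q + 3)*(q^2 - 1) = (q - 1)*(q + 3)*(q + 1)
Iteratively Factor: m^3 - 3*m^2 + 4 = (m - 2)*(m^2 - m - 2) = (m - 2)*(m + 1)*(m - 2)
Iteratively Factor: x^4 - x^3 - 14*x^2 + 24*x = (x + 4)*(x^3 - 5*x^2 + 6*x) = x*(x + 4)*(x^2 - 5*x + 6) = x*(x - 3)*(x + 4)*(x - 2)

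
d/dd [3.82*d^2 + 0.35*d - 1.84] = 7.64*d + 0.35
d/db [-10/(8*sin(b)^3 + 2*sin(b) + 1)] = 20*(12*sin(b)^2 + 1)*cos(b)/(8*sin(b)^3 + 2*sin(b) + 1)^2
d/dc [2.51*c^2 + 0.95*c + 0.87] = 5.02*c + 0.95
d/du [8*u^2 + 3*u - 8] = 16*u + 3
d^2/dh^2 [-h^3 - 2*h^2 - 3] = -6*h - 4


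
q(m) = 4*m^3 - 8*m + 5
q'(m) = 12*m^2 - 8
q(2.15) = 27.55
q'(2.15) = 47.47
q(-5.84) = -744.99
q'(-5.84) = 401.27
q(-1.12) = 8.34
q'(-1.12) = 7.05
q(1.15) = 1.88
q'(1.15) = 7.87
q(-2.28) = -24.17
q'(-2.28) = 54.38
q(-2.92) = -71.23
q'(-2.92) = 94.32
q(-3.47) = -134.37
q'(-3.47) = 136.49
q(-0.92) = 9.25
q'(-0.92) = 2.16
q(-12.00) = -6811.00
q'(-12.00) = 1720.00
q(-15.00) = -13375.00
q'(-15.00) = 2692.00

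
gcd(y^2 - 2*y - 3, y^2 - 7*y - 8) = y + 1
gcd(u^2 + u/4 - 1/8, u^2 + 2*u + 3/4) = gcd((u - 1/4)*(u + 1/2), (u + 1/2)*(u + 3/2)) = u + 1/2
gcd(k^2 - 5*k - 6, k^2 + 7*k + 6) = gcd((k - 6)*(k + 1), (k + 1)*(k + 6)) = k + 1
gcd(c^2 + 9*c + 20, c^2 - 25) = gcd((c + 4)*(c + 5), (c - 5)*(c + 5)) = c + 5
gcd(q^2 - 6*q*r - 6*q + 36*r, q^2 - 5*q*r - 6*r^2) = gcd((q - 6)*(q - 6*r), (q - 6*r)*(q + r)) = q - 6*r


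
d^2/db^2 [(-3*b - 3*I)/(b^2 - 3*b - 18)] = 6*((b + I)*(2*b - 3)^2 + (3*b - 3 + I)*(-b^2 + 3*b + 18))/(-b^2 + 3*b + 18)^3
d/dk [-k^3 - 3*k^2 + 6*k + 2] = -3*k^2 - 6*k + 6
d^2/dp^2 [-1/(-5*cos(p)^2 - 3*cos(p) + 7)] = (-100*sin(p)^4 + 199*sin(p)^2 + 141*cos(p)/4 - 45*cos(3*p)/4 - 11)/(-5*sin(p)^2 + 3*cos(p) - 2)^3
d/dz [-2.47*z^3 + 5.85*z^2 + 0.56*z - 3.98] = -7.41*z^2 + 11.7*z + 0.56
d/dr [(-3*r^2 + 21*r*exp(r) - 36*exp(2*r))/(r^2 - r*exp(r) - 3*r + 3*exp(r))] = 3*(-(r^2 - 7*r*exp(r) + 12*exp(2*r))*(r*exp(r) - 2*r - 2*exp(r) + 3) + (r^2 - r*exp(r) - 3*r + 3*exp(r))*(7*r*exp(r) - 2*r - 24*exp(2*r) + 7*exp(r)))/(r^2 - r*exp(r) - 3*r + 3*exp(r))^2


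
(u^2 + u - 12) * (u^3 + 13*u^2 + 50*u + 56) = u^5 + 14*u^4 + 51*u^3 - 50*u^2 - 544*u - 672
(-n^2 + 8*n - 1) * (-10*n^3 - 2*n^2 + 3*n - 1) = 10*n^5 - 78*n^4 - 9*n^3 + 27*n^2 - 11*n + 1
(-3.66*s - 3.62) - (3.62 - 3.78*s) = 0.12*s - 7.24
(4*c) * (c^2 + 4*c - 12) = 4*c^3 + 16*c^2 - 48*c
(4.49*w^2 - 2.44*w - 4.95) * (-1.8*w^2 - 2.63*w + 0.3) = -8.082*w^4 - 7.4167*w^3 + 16.6742*w^2 + 12.2865*w - 1.485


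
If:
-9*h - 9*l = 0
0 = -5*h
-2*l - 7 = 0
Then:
No Solution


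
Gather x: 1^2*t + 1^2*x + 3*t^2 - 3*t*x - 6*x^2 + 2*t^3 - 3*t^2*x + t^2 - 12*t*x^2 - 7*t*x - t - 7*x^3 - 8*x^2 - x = 2*t^3 + 4*t^2 - 7*x^3 + x^2*(-12*t - 14) + x*(-3*t^2 - 10*t)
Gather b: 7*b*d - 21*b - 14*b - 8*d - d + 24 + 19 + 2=b*(7*d - 35) - 9*d + 45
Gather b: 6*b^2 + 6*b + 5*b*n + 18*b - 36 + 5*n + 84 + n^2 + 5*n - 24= 6*b^2 + b*(5*n + 24) + n^2 + 10*n + 24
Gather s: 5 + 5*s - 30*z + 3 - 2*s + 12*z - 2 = 3*s - 18*z + 6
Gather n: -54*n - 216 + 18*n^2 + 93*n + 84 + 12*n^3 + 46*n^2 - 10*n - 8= 12*n^3 + 64*n^2 + 29*n - 140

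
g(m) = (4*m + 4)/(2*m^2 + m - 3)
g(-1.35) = 1.99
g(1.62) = 2.71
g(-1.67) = -2.95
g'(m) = (-4*m - 1)*(4*m + 4)/(2*m^2 + m - 3)^2 + 4/(2*m^2 + m - 3) = 4*(2*m^2 + m - (m + 1)*(4*m + 1) - 3)/(2*m^2 + m - 3)^2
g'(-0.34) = -1.19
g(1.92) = 1.86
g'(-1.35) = -18.07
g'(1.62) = -4.20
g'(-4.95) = -0.08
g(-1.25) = 0.89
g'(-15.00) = -0.00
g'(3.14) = -0.37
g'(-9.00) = -0.02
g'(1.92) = -1.92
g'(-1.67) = -14.07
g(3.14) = 0.83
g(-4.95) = -0.38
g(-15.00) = -0.13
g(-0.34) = -0.85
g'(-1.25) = -6.72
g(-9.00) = -0.21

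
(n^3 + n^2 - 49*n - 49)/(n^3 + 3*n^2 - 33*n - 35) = (n - 7)/(n - 5)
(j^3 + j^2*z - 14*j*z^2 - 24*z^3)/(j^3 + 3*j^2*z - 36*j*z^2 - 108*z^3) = (-j^2 + 2*j*z + 8*z^2)/(-j^2 + 36*z^2)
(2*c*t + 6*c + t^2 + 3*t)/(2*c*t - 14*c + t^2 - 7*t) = (t + 3)/(t - 7)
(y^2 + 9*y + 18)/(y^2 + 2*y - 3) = (y + 6)/(y - 1)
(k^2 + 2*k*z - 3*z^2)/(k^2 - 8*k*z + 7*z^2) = (-k - 3*z)/(-k + 7*z)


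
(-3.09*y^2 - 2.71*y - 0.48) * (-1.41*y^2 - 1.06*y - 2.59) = 4.3569*y^4 + 7.0965*y^3 + 11.5525*y^2 + 7.5277*y + 1.2432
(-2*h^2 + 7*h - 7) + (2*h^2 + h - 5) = 8*h - 12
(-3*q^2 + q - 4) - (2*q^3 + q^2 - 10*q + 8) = -2*q^3 - 4*q^2 + 11*q - 12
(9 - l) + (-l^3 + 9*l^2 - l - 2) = -l^3 + 9*l^2 - 2*l + 7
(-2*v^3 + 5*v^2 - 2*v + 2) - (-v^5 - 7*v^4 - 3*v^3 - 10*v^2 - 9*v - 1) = v^5 + 7*v^4 + v^3 + 15*v^2 + 7*v + 3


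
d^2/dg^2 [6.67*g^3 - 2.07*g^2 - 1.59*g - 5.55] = 40.02*g - 4.14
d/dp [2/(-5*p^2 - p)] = 2*(10*p + 1)/(p^2*(5*p + 1)^2)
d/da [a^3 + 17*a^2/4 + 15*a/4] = 3*a^2 + 17*a/2 + 15/4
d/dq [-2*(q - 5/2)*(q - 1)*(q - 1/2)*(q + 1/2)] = -8*q^3 + 21*q^2 - 9*q - 7/4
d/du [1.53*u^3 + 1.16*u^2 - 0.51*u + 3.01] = 4.59*u^2 + 2.32*u - 0.51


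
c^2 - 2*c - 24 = (c - 6)*(c + 4)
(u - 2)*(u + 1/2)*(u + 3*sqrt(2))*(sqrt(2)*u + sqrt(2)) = sqrt(2)*u^4 - sqrt(2)*u^3/2 + 6*u^3 - 5*sqrt(2)*u^2/2 - 3*u^2 - 15*u - sqrt(2)*u - 6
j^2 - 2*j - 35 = (j - 7)*(j + 5)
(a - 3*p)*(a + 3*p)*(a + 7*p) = a^3 + 7*a^2*p - 9*a*p^2 - 63*p^3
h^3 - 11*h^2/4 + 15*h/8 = h*(h - 3/2)*(h - 5/4)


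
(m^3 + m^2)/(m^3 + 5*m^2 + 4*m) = m/(m + 4)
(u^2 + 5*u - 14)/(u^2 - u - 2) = (u + 7)/(u + 1)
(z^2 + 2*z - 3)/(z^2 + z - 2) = (z + 3)/(z + 2)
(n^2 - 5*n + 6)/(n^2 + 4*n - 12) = (n - 3)/(n + 6)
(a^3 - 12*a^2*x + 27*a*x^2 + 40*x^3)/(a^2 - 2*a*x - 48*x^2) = (a^2 - 4*a*x - 5*x^2)/(a + 6*x)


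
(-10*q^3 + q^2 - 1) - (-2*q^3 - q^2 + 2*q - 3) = -8*q^3 + 2*q^2 - 2*q + 2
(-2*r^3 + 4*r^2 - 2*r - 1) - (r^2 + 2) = -2*r^3 + 3*r^2 - 2*r - 3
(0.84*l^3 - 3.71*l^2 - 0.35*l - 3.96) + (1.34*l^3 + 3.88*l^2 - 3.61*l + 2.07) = 2.18*l^3 + 0.17*l^2 - 3.96*l - 1.89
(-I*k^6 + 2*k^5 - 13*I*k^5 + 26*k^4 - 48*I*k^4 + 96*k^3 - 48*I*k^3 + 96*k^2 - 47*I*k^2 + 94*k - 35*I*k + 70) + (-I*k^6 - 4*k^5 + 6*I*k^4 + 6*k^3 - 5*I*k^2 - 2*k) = -2*I*k^6 - 2*k^5 - 13*I*k^5 + 26*k^4 - 42*I*k^4 + 102*k^3 - 48*I*k^3 + 96*k^2 - 52*I*k^2 + 92*k - 35*I*k + 70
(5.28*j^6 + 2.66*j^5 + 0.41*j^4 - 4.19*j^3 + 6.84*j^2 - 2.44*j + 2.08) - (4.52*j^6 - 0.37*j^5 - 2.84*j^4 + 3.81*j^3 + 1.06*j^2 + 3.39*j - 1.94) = 0.760000000000001*j^6 + 3.03*j^5 + 3.25*j^4 - 8.0*j^3 + 5.78*j^2 - 5.83*j + 4.02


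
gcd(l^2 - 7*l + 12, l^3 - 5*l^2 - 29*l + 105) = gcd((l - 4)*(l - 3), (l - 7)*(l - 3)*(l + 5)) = l - 3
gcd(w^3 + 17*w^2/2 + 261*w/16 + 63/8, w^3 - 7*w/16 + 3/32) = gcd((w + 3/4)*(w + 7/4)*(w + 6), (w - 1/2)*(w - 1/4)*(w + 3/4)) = w + 3/4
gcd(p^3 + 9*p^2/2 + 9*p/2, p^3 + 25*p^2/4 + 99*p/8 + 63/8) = p^2 + 9*p/2 + 9/2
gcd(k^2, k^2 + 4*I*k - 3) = 1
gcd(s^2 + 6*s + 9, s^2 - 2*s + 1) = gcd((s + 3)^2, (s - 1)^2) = 1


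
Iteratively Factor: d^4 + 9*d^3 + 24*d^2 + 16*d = (d)*(d^3 + 9*d^2 + 24*d + 16) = d*(d + 4)*(d^2 + 5*d + 4) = d*(d + 4)^2*(d + 1)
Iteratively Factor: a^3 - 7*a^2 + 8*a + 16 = (a - 4)*(a^2 - 3*a - 4) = (a - 4)^2*(a + 1)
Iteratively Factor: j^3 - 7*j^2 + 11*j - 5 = (j - 5)*(j^2 - 2*j + 1) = (j - 5)*(j - 1)*(j - 1)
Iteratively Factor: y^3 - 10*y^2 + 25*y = (y)*(y^2 - 10*y + 25) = y*(y - 5)*(y - 5)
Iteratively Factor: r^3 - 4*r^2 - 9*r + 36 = (r - 3)*(r^2 - r - 12) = (r - 4)*(r - 3)*(r + 3)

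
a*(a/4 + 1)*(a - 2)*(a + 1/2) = a^4/4 + 5*a^3/8 - 7*a^2/4 - a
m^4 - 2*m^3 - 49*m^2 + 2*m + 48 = (m - 8)*(m - 1)*(m + 1)*(m + 6)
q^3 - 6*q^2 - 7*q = q*(q - 7)*(q + 1)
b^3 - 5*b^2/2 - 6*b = b*(b - 4)*(b + 3/2)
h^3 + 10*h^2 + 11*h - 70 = (h - 2)*(h + 5)*(h + 7)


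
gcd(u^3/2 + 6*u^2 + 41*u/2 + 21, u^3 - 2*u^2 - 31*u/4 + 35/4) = 1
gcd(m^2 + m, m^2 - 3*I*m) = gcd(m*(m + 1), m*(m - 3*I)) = m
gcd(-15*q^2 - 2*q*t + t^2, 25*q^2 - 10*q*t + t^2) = 5*q - t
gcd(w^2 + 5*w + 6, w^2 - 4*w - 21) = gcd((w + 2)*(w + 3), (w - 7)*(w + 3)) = w + 3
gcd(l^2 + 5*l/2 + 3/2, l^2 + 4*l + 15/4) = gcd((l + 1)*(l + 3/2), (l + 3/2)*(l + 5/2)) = l + 3/2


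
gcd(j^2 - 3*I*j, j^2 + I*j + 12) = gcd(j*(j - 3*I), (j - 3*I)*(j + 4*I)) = j - 3*I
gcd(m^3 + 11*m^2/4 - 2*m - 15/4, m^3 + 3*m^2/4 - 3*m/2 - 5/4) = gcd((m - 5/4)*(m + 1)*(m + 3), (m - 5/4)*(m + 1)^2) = m^2 - m/4 - 5/4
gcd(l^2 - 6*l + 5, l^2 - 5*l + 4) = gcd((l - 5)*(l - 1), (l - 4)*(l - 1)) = l - 1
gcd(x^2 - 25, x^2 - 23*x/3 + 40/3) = x - 5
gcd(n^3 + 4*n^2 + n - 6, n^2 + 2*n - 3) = n^2 + 2*n - 3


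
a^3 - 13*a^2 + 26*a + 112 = (a - 8)*(a - 7)*(a + 2)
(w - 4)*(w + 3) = w^2 - w - 12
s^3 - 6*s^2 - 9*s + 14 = (s - 7)*(s - 1)*(s + 2)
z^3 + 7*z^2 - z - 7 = (z - 1)*(z + 1)*(z + 7)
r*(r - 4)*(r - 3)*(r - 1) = r^4 - 8*r^3 + 19*r^2 - 12*r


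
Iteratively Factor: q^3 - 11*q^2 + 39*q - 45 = (q - 3)*(q^2 - 8*q + 15) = (q - 5)*(q - 3)*(q - 3)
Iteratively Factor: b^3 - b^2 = (b)*(b^2 - b) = b^2*(b - 1)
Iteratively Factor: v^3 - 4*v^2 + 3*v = (v - 1)*(v^2 - 3*v) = (v - 3)*(v - 1)*(v)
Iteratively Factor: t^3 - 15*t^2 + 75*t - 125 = (t - 5)*(t^2 - 10*t + 25) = (t - 5)^2*(t - 5)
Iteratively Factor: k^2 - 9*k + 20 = (k - 5)*(k - 4)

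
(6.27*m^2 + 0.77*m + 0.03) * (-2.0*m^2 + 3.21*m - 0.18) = -12.54*m^4 + 18.5867*m^3 + 1.2831*m^2 - 0.0423*m - 0.0054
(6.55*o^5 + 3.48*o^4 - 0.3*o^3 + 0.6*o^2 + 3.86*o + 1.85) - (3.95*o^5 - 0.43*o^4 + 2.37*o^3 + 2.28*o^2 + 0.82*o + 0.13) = 2.6*o^5 + 3.91*o^4 - 2.67*o^3 - 1.68*o^2 + 3.04*o + 1.72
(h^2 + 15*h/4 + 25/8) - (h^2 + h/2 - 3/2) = 13*h/4 + 37/8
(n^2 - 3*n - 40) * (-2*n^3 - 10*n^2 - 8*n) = -2*n^5 - 4*n^4 + 102*n^3 + 424*n^2 + 320*n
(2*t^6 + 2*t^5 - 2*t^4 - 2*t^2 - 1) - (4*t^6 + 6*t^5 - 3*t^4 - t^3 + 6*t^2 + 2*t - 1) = -2*t^6 - 4*t^5 + t^4 + t^3 - 8*t^2 - 2*t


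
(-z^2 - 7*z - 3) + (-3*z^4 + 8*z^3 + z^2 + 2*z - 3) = -3*z^4 + 8*z^3 - 5*z - 6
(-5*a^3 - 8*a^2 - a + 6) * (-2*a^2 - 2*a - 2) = 10*a^5 + 26*a^4 + 28*a^3 + 6*a^2 - 10*a - 12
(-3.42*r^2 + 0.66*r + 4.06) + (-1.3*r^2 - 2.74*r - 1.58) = -4.72*r^2 - 2.08*r + 2.48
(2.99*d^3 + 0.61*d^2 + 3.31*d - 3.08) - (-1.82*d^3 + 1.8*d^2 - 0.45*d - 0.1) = 4.81*d^3 - 1.19*d^2 + 3.76*d - 2.98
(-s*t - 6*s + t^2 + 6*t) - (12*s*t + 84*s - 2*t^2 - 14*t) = -13*s*t - 90*s + 3*t^2 + 20*t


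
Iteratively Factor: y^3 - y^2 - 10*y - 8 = (y - 4)*(y^2 + 3*y + 2) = (y - 4)*(y + 1)*(y + 2)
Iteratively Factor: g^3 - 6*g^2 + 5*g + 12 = (g - 3)*(g^2 - 3*g - 4) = (g - 4)*(g - 3)*(g + 1)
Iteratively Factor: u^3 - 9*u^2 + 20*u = (u - 5)*(u^2 - 4*u) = u*(u - 5)*(u - 4)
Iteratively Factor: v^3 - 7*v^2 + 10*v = (v - 2)*(v^2 - 5*v) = v*(v - 2)*(v - 5)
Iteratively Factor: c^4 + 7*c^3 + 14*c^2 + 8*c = (c + 1)*(c^3 + 6*c^2 + 8*c) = (c + 1)*(c + 2)*(c^2 + 4*c) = (c + 1)*(c + 2)*(c + 4)*(c)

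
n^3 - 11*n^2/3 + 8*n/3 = n*(n - 8/3)*(n - 1)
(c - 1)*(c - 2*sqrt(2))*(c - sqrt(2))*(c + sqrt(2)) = c^4 - 2*sqrt(2)*c^3 - c^3 - 2*c^2 + 2*sqrt(2)*c^2 + 2*c + 4*sqrt(2)*c - 4*sqrt(2)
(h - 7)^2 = h^2 - 14*h + 49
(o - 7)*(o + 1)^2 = o^3 - 5*o^2 - 13*o - 7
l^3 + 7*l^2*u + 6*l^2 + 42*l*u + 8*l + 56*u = (l + 2)*(l + 4)*(l + 7*u)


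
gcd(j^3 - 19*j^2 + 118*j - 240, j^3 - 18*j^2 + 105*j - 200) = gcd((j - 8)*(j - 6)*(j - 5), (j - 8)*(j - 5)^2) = j^2 - 13*j + 40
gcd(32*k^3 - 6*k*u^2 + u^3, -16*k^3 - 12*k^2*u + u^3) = -8*k^2 - 2*k*u + u^2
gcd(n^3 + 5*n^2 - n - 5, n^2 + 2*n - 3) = n - 1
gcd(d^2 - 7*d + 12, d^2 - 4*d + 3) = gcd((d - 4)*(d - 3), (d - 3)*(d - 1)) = d - 3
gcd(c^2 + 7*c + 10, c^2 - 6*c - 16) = c + 2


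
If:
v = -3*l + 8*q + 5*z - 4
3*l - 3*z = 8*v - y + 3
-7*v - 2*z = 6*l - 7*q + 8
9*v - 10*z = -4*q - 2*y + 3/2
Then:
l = -1619*z/909 - 1199/1818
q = 125/606 - 394*z/303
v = -6*z/101 - 75/202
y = 2384*z/303 + 1217/606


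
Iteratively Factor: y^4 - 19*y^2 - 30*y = (y + 2)*(y^3 - 2*y^2 - 15*y) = (y + 2)*(y + 3)*(y^2 - 5*y) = (y - 5)*(y + 2)*(y + 3)*(y)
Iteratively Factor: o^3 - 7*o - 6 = (o + 2)*(o^2 - 2*o - 3) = (o - 3)*(o + 2)*(o + 1)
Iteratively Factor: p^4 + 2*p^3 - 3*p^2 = (p - 1)*(p^3 + 3*p^2) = (p - 1)*(p + 3)*(p^2) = p*(p - 1)*(p + 3)*(p)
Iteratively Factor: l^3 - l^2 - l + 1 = (l - 1)*(l^2 - 1) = (l - 1)*(l + 1)*(l - 1)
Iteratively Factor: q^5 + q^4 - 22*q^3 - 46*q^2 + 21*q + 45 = (q + 1)*(q^4 - 22*q^2 - 24*q + 45) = (q - 1)*(q + 1)*(q^3 + q^2 - 21*q - 45) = (q - 1)*(q + 1)*(q + 3)*(q^2 - 2*q - 15) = (q - 5)*(q - 1)*(q + 1)*(q + 3)*(q + 3)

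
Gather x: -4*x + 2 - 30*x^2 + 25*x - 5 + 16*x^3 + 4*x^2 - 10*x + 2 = 16*x^3 - 26*x^2 + 11*x - 1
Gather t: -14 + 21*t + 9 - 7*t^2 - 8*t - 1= -7*t^2 + 13*t - 6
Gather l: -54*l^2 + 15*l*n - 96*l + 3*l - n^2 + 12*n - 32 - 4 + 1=-54*l^2 + l*(15*n - 93) - n^2 + 12*n - 35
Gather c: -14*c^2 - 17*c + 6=-14*c^2 - 17*c + 6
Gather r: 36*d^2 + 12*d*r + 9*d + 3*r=36*d^2 + 9*d + r*(12*d + 3)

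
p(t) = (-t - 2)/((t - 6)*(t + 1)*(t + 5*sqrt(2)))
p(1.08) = 0.04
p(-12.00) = -0.01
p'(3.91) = 0.02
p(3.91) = 0.05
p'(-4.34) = -0.00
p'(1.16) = 0.00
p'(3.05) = 0.01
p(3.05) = 0.04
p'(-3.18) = -0.00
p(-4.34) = 0.02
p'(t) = -(-t - 2)/((t - 6)*(t + 1)*(t + 5*sqrt(2))^2) - (-t - 2)/((t - 6)*(t + 1)^2*(t + 5*sqrt(2))) - (-t - 2)/((t - 6)^2*(t + 1)*(t + 5*sqrt(2))) - 1/((t - 6)*(t + 1)*(t + 5*sqrt(2)))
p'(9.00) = 0.01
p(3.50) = 0.05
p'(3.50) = 0.01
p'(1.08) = 0.00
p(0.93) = 0.04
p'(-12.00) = 0.00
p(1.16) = 0.04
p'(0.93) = 0.00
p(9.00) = -0.02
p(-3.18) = 0.02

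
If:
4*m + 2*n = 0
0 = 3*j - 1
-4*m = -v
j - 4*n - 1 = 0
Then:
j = 1/3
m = 1/12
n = -1/6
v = 1/3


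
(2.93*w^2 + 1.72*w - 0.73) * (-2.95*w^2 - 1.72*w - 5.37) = -8.6435*w^4 - 10.1136*w^3 - 16.539*w^2 - 7.9808*w + 3.9201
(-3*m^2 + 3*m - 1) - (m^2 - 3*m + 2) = -4*m^2 + 6*m - 3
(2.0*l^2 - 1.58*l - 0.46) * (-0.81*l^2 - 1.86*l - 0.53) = -1.62*l^4 - 2.4402*l^3 + 2.2514*l^2 + 1.693*l + 0.2438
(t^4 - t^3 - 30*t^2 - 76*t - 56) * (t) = t^5 - t^4 - 30*t^3 - 76*t^2 - 56*t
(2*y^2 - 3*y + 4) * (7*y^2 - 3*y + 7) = 14*y^4 - 27*y^3 + 51*y^2 - 33*y + 28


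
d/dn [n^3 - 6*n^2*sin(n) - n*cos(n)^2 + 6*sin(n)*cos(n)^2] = -6*n^2*cos(n) + 3*n^2 - 12*n*sin(n) + n*sin(2*n) + 3*cos(n)/2 - cos(2*n)/2 + 9*cos(3*n)/2 - 1/2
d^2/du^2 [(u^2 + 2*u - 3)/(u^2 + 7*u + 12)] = -10/(u^3 + 12*u^2 + 48*u + 64)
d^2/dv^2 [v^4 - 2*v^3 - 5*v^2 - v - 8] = 12*v^2 - 12*v - 10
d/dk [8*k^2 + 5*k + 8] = 16*k + 5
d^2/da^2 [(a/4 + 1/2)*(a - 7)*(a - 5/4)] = 3*a/2 - 25/8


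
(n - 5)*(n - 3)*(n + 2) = n^3 - 6*n^2 - n + 30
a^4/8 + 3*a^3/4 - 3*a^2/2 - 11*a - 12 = (a/4 + 1/2)*(a/2 + 1)*(a - 4)*(a + 6)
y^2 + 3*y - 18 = (y - 3)*(y + 6)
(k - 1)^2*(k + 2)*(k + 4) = k^4 + 4*k^3 - 3*k^2 - 10*k + 8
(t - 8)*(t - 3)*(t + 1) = t^3 - 10*t^2 + 13*t + 24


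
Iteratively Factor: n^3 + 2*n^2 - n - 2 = (n + 1)*(n^2 + n - 2) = (n - 1)*(n + 1)*(n + 2)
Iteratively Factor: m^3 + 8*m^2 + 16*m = (m + 4)*(m^2 + 4*m) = (m + 4)^2*(m)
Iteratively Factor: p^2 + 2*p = (p)*(p + 2)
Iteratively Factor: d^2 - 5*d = (d)*(d - 5)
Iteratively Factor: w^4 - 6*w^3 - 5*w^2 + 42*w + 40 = (w + 2)*(w^3 - 8*w^2 + 11*w + 20) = (w - 5)*(w + 2)*(w^2 - 3*w - 4) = (w - 5)*(w - 4)*(w + 2)*(w + 1)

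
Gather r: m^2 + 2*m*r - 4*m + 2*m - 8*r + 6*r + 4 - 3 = m^2 - 2*m + r*(2*m - 2) + 1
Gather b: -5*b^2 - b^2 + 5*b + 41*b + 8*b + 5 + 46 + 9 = -6*b^2 + 54*b + 60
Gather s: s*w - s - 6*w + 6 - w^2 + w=s*(w - 1) - w^2 - 5*w + 6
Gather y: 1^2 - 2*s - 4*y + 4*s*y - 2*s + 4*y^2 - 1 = -4*s + 4*y^2 + y*(4*s - 4)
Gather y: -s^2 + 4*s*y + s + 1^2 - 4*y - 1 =-s^2 + s + y*(4*s - 4)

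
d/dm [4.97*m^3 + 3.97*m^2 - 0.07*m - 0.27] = 14.91*m^2 + 7.94*m - 0.07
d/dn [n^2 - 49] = 2*n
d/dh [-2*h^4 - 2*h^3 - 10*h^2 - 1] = 2*h*(-4*h^2 - 3*h - 10)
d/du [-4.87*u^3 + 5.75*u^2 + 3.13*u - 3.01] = -14.61*u^2 + 11.5*u + 3.13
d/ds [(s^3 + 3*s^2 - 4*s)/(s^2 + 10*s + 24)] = (s^2 + 12*s - 6)/(s^2 + 12*s + 36)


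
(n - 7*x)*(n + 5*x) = n^2 - 2*n*x - 35*x^2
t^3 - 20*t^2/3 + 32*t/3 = t*(t - 4)*(t - 8/3)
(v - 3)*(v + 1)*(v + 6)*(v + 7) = v^4 + 11*v^3 + 13*v^2 - 123*v - 126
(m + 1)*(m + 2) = m^2 + 3*m + 2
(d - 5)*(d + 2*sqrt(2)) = d^2 - 5*d + 2*sqrt(2)*d - 10*sqrt(2)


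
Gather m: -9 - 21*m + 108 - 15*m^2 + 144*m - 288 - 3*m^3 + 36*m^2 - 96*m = -3*m^3 + 21*m^2 + 27*m - 189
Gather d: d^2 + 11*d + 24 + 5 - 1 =d^2 + 11*d + 28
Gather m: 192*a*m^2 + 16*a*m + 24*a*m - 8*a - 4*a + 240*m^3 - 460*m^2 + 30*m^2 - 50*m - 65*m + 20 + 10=-12*a + 240*m^3 + m^2*(192*a - 430) + m*(40*a - 115) + 30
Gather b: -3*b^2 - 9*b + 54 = -3*b^2 - 9*b + 54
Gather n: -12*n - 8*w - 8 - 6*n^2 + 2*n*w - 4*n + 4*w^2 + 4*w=-6*n^2 + n*(2*w - 16) + 4*w^2 - 4*w - 8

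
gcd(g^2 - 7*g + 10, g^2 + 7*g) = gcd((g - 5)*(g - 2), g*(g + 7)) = 1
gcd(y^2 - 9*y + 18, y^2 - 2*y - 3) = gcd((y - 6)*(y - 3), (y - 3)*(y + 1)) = y - 3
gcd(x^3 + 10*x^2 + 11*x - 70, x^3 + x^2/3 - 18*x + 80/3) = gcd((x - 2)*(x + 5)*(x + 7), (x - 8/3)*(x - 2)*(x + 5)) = x^2 + 3*x - 10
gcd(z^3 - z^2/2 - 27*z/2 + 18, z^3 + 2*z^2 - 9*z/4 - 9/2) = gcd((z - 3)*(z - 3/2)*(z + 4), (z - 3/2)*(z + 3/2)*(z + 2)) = z - 3/2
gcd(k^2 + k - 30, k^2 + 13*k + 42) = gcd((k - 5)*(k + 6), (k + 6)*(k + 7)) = k + 6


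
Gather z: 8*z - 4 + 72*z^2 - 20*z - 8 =72*z^2 - 12*z - 12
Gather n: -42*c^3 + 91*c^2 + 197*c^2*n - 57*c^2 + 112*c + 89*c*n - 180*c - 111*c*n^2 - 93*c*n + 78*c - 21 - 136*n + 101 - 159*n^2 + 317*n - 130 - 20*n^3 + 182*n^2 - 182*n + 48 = -42*c^3 + 34*c^2 + 10*c - 20*n^3 + n^2*(23 - 111*c) + n*(197*c^2 - 4*c - 1) - 2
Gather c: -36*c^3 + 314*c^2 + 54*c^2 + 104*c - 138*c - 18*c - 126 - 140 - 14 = -36*c^3 + 368*c^2 - 52*c - 280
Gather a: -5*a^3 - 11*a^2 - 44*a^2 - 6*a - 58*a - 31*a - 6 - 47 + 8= -5*a^3 - 55*a^2 - 95*a - 45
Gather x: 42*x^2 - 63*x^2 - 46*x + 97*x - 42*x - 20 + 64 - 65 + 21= -21*x^2 + 9*x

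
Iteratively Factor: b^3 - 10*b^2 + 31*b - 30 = (b - 2)*(b^2 - 8*b + 15) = (b - 5)*(b - 2)*(b - 3)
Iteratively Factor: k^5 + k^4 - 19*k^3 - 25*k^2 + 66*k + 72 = (k + 3)*(k^4 - 2*k^3 - 13*k^2 + 14*k + 24) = (k - 4)*(k + 3)*(k^3 + 2*k^2 - 5*k - 6) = (k - 4)*(k + 1)*(k + 3)*(k^2 + k - 6) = (k - 4)*(k + 1)*(k + 3)^2*(k - 2)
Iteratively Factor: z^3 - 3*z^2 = (z)*(z^2 - 3*z) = z^2*(z - 3)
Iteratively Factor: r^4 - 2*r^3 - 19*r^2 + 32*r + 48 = (r + 1)*(r^3 - 3*r^2 - 16*r + 48) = (r - 4)*(r + 1)*(r^2 + r - 12) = (r - 4)*(r + 1)*(r + 4)*(r - 3)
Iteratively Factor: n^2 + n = (n + 1)*(n)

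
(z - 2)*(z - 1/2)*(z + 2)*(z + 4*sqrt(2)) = z^4 - z^3/2 + 4*sqrt(2)*z^3 - 4*z^2 - 2*sqrt(2)*z^2 - 16*sqrt(2)*z + 2*z + 8*sqrt(2)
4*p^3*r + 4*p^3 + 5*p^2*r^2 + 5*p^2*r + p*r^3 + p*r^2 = (p + r)*(4*p + r)*(p*r + p)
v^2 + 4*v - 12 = (v - 2)*(v + 6)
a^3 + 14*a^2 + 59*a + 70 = (a + 2)*(a + 5)*(a + 7)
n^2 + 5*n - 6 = (n - 1)*(n + 6)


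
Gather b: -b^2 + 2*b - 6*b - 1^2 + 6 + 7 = -b^2 - 4*b + 12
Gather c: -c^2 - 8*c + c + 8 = -c^2 - 7*c + 8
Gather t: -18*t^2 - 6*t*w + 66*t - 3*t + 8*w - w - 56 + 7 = -18*t^2 + t*(63 - 6*w) + 7*w - 49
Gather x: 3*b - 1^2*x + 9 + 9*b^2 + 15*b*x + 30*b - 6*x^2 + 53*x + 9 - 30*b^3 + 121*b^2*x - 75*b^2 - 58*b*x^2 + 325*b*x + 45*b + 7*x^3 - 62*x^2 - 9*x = -30*b^3 - 66*b^2 + 78*b + 7*x^3 + x^2*(-58*b - 68) + x*(121*b^2 + 340*b + 43) + 18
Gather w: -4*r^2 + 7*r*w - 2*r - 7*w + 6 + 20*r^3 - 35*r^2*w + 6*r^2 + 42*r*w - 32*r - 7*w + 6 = 20*r^3 + 2*r^2 - 34*r + w*(-35*r^2 + 49*r - 14) + 12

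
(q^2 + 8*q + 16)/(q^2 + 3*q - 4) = (q + 4)/(q - 1)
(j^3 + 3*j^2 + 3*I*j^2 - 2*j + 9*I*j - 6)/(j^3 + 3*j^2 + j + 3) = (j + 2*I)/(j - I)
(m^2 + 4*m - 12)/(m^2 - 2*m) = (m + 6)/m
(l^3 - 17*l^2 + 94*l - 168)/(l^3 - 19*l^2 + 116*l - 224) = (l - 6)/(l - 8)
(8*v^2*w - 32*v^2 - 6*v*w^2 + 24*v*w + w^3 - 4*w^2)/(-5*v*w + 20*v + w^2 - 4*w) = (-8*v^2 + 6*v*w - w^2)/(5*v - w)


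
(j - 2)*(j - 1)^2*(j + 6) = j^4 + 2*j^3 - 19*j^2 + 28*j - 12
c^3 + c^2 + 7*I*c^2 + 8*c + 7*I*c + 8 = (c + 1)*(c - I)*(c + 8*I)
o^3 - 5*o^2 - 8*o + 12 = (o - 6)*(o - 1)*(o + 2)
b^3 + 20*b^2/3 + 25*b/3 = b*(b + 5/3)*(b + 5)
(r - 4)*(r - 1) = r^2 - 5*r + 4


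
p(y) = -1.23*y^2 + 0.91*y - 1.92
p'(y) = 0.91 - 2.46*y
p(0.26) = -1.77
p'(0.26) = 0.27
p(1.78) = -4.20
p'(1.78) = -3.47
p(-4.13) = -26.66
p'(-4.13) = 11.07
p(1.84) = -4.41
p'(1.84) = -3.62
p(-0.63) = -2.98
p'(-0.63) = 2.46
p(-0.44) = -2.56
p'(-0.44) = 1.99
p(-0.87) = -3.64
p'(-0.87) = 3.05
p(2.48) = -7.23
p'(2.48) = -5.19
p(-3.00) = -15.72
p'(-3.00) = 8.29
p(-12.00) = -189.96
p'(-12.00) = 30.43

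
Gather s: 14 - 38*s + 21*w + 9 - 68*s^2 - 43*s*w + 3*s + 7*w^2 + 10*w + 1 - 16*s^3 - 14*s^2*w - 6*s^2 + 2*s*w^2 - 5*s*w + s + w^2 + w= -16*s^3 + s^2*(-14*w - 74) + s*(2*w^2 - 48*w - 34) + 8*w^2 + 32*w + 24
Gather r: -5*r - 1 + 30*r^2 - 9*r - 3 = 30*r^2 - 14*r - 4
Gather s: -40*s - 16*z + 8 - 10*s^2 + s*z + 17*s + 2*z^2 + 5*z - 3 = -10*s^2 + s*(z - 23) + 2*z^2 - 11*z + 5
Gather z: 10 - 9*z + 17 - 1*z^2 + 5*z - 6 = -z^2 - 4*z + 21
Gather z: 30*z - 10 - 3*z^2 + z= -3*z^2 + 31*z - 10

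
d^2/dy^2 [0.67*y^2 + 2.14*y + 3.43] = 1.34000000000000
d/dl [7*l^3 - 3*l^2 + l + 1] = 21*l^2 - 6*l + 1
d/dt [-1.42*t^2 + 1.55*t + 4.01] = 1.55 - 2.84*t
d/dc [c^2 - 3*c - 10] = 2*c - 3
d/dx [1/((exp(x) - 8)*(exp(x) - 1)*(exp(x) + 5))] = -((exp(x) - 8)*(exp(x) - 1) + (exp(x) - 8)*(exp(x) + 5) + (exp(x) - 1)*(exp(x) + 5))/(4*(exp(x) - 8)^2*(exp(x) + 5)^2*sinh(x/2)^2)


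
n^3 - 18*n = n*(n - 3*sqrt(2))*(n + 3*sqrt(2))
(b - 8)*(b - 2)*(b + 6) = b^3 - 4*b^2 - 44*b + 96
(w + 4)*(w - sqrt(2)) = w^2 - sqrt(2)*w + 4*w - 4*sqrt(2)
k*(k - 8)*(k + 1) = k^3 - 7*k^2 - 8*k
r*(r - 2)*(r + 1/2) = r^3 - 3*r^2/2 - r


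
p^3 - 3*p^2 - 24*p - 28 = (p - 7)*(p + 2)^2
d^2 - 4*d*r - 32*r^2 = (d - 8*r)*(d + 4*r)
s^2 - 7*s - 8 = (s - 8)*(s + 1)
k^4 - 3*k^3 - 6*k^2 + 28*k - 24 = (k - 2)^3*(k + 3)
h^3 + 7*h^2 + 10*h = h*(h + 2)*(h + 5)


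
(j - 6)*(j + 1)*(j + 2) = j^3 - 3*j^2 - 16*j - 12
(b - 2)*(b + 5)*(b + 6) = b^3 + 9*b^2 + 8*b - 60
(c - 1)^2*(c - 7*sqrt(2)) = c^3 - 7*sqrt(2)*c^2 - 2*c^2 + c + 14*sqrt(2)*c - 7*sqrt(2)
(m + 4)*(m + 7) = m^2 + 11*m + 28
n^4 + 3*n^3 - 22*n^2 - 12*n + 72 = (n - 3)*(n - 2)*(n + 2)*(n + 6)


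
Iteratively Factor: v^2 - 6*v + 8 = (v - 4)*(v - 2)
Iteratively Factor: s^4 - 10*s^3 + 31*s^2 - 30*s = (s - 5)*(s^3 - 5*s^2 + 6*s) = (s - 5)*(s - 2)*(s^2 - 3*s) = (s - 5)*(s - 3)*(s - 2)*(s)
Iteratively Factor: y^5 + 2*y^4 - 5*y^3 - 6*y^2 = (y - 2)*(y^4 + 4*y^3 + 3*y^2) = (y - 2)*(y + 1)*(y^3 + 3*y^2) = (y - 2)*(y + 1)*(y + 3)*(y^2) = y*(y - 2)*(y + 1)*(y + 3)*(y)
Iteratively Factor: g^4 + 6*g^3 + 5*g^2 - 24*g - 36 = (g + 2)*(g^3 + 4*g^2 - 3*g - 18) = (g + 2)*(g + 3)*(g^2 + g - 6) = (g - 2)*(g + 2)*(g + 3)*(g + 3)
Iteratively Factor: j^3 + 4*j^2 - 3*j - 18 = (j + 3)*(j^2 + j - 6) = (j - 2)*(j + 3)*(j + 3)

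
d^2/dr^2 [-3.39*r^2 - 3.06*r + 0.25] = -6.78000000000000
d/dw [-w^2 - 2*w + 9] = -2*w - 2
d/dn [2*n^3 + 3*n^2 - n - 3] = 6*n^2 + 6*n - 1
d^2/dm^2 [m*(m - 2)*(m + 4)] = 6*m + 4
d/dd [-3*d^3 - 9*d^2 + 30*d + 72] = -9*d^2 - 18*d + 30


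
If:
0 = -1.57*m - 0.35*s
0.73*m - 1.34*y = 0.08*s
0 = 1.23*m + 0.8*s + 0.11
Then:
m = 0.05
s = -0.21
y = 0.04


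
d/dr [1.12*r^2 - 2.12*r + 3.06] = 2.24*r - 2.12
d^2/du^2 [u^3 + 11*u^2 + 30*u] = 6*u + 22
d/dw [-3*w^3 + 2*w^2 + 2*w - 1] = -9*w^2 + 4*w + 2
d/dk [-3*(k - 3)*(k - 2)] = 15 - 6*k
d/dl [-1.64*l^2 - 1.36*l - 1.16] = -3.28*l - 1.36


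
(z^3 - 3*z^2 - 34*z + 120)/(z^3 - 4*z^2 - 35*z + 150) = (z - 4)/(z - 5)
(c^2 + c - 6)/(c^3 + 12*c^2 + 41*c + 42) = (c - 2)/(c^2 + 9*c + 14)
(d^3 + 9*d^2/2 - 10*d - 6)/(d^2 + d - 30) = (d^2 - 3*d/2 - 1)/(d - 5)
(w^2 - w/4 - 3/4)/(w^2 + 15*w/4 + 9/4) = (w - 1)/(w + 3)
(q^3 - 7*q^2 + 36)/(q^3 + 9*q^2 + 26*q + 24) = (q^2 - 9*q + 18)/(q^2 + 7*q + 12)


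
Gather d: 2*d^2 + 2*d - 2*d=2*d^2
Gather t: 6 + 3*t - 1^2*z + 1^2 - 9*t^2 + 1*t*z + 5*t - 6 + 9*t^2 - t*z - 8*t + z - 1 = 0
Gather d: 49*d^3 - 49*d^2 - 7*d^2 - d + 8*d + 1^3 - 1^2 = 49*d^3 - 56*d^2 + 7*d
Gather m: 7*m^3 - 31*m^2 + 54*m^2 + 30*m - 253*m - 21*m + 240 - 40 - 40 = 7*m^3 + 23*m^2 - 244*m + 160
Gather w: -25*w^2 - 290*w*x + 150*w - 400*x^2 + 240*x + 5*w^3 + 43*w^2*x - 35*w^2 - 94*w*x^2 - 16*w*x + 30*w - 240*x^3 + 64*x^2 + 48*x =5*w^3 + w^2*(43*x - 60) + w*(-94*x^2 - 306*x + 180) - 240*x^3 - 336*x^2 + 288*x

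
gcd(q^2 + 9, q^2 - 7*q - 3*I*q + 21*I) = q - 3*I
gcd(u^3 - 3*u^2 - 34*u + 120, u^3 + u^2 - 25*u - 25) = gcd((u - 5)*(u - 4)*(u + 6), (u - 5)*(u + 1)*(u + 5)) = u - 5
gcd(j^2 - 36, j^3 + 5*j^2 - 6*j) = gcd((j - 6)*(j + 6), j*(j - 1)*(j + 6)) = j + 6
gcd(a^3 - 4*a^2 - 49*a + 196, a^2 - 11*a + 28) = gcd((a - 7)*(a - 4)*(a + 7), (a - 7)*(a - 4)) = a^2 - 11*a + 28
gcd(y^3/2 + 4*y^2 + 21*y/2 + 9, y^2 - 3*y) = 1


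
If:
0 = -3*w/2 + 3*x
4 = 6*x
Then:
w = 4/3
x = 2/3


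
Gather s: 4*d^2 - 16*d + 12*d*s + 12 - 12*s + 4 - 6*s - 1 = 4*d^2 - 16*d + s*(12*d - 18) + 15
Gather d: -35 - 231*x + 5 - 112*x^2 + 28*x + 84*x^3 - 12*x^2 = 84*x^3 - 124*x^2 - 203*x - 30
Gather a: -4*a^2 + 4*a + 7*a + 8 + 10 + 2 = -4*a^2 + 11*a + 20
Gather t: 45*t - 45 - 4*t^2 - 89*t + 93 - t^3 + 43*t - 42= -t^3 - 4*t^2 - t + 6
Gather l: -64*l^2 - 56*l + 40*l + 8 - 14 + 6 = -64*l^2 - 16*l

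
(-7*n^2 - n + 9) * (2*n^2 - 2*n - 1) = -14*n^4 + 12*n^3 + 27*n^2 - 17*n - 9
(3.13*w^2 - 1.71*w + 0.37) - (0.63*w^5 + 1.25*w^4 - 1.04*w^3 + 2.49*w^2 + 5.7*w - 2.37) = -0.63*w^5 - 1.25*w^4 + 1.04*w^3 + 0.64*w^2 - 7.41*w + 2.74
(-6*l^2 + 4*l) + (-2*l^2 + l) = -8*l^2 + 5*l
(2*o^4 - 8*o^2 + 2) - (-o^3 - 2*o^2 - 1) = 2*o^4 + o^3 - 6*o^2 + 3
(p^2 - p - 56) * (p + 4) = p^3 + 3*p^2 - 60*p - 224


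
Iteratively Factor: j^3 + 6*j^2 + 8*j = (j)*(j^2 + 6*j + 8) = j*(j + 4)*(j + 2)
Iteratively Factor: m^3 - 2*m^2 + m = (m - 1)*(m^2 - m) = (m - 1)^2*(m)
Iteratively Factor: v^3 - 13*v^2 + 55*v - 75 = (v - 3)*(v^2 - 10*v + 25) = (v - 5)*(v - 3)*(v - 5)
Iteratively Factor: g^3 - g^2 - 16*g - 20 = (g + 2)*(g^2 - 3*g - 10) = (g - 5)*(g + 2)*(g + 2)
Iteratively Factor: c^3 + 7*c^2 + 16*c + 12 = (c + 3)*(c^2 + 4*c + 4) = (c + 2)*(c + 3)*(c + 2)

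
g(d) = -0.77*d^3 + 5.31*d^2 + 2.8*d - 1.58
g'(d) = -2.31*d^2 + 10.62*d + 2.8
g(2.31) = 23.73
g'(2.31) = 15.01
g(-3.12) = 64.76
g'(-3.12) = -52.82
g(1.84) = 16.75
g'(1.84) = 14.52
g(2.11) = 20.74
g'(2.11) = 14.92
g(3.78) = 43.29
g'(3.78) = 9.94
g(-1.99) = 19.94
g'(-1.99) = -27.48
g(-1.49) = 8.58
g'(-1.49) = -18.15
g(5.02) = 48.88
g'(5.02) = -2.10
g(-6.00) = 339.10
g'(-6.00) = -144.08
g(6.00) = 40.06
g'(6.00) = -16.64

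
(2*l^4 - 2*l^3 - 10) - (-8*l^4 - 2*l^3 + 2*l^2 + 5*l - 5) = 10*l^4 - 2*l^2 - 5*l - 5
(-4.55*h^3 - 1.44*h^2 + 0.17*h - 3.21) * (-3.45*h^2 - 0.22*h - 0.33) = 15.6975*h^5 + 5.969*h^4 + 1.2318*h^3 + 11.5123*h^2 + 0.6501*h + 1.0593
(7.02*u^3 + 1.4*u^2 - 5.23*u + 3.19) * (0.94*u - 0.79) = 6.5988*u^4 - 4.2298*u^3 - 6.0222*u^2 + 7.1303*u - 2.5201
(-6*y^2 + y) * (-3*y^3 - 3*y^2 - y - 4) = 18*y^5 + 15*y^4 + 3*y^3 + 23*y^2 - 4*y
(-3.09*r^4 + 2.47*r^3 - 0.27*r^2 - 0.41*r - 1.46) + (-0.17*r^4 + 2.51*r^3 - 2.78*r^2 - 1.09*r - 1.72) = -3.26*r^4 + 4.98*r^3 - 3.05*r^2 - 1.5*r - 3.18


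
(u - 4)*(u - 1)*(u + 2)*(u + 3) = u^4 - 15*u^2 - 10*u + 24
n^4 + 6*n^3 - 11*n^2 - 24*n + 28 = (n - 2)*(n - 1)*(n + 2)*(n + 7)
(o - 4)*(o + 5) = o^2 + o - 20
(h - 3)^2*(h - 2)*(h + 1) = h^4 - 7*h^3 + 13*h^2 + 3*h - 18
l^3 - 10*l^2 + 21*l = l*(l - 7)*(l - 3)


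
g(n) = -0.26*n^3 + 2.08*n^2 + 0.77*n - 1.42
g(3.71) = 16.79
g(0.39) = -0.82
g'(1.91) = 5.87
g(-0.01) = -1.43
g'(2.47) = 6.29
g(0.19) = -1.20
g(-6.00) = 125.00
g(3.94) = 18.00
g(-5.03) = 80.42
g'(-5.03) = -39.89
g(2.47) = 9.25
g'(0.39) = 2.27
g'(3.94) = 5.05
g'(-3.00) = -18.73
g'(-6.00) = -52.27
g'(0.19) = 1.53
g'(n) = -0.78*n^2 + 4.16*n + 0.77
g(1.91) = 5.83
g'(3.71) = 5.47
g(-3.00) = 22.01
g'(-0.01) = 0.73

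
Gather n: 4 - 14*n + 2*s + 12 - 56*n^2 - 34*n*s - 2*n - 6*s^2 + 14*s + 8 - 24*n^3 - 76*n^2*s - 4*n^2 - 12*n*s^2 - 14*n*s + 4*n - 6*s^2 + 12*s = -24*n^3 + n^2*(-76*s - 60) + n*(-12*s^2 - 48*s - 12) - 12*s^2 + 28*s + 24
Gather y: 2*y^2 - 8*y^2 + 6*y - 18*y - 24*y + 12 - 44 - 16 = -6*y^2 - 36*y - 48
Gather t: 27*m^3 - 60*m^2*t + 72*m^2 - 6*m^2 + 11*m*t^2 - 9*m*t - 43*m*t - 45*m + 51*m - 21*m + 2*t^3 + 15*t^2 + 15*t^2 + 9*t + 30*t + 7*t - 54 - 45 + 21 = 27*m^3 + 66*m^2 - 15*m + 2*t^3 + t^2*(11*m + 30) + t*(-60*m^2 - 52*m + 46) - 78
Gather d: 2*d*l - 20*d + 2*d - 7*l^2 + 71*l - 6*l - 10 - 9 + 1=d*(2*l - 18) - 7*l^2 + 65*l - 18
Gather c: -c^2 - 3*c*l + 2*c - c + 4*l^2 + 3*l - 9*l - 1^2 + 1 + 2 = -c^2 + c*(1 - 3*l) + 4*l^2 - 6*l + 2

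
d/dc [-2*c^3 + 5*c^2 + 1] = 2*c*(5 - 3*c)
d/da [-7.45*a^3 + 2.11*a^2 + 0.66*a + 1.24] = -22.35*a^2 + 4.22*a + 0.66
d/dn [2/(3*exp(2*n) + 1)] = -12*exp(2*n)/(3*exp(2*n) + 1)^2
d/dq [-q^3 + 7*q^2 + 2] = q*(14 - 3*q)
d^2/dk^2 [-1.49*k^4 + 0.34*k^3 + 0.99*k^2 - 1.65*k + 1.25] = -17.88*k^2 + 2.04*k + 1.98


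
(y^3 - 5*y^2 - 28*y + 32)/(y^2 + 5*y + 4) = (y^2 - 9*y + 8)/(y + 1)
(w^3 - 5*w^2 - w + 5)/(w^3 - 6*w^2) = (w^3 - 5*w^2 - w + 5)/(w^2*(w - 6))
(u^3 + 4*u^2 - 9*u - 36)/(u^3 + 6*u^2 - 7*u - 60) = (u + 3)/(u + 5)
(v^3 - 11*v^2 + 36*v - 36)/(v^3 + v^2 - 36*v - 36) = (v^2 - 5*v + 6)/(v^2 + 7*v + 6)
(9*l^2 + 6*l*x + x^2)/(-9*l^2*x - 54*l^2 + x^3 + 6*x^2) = (3*l + x)/(-3*l*x - 18*l + x^2 + 6*x)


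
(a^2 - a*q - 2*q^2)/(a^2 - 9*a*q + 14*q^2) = (-a - q)/(-a + 7*q)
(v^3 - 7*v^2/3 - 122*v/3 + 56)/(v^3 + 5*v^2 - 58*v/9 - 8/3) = 3*(v - 7)/(3*v + 1)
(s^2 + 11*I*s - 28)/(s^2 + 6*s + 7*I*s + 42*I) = (s + 4*I)/(s + 6)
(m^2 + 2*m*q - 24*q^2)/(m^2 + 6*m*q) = (m - 4*q)/m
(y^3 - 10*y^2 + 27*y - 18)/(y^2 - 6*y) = y - 4 + 3/y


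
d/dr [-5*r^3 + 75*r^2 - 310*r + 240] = -15*r^2 + 150*r - 310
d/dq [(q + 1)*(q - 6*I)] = 2*q + 1 - 6*I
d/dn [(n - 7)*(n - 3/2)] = 2*n - 17/2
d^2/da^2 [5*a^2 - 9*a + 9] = 10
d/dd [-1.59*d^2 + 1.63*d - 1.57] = 1.63 - 3.18*d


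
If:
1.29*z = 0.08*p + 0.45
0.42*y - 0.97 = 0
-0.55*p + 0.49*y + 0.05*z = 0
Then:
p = 2.10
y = 2.31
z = 0.48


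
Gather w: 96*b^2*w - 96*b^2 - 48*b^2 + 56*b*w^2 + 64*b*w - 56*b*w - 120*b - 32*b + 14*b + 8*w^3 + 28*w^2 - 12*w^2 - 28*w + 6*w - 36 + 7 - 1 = -144*b^2 - 138*b + 8*w^3 + w^2*(56*b + 16) + w*(96*b^2 + 8*b - 22) - 30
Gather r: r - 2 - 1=r - 3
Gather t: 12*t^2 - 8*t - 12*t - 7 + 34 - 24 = 12*t^2 - 20*t + 3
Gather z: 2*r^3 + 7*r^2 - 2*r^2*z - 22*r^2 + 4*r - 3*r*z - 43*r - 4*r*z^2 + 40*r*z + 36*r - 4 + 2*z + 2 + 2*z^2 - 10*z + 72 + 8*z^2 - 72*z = 2*r^3 - 15*r^2 - 3*r + z^2*(10 - 4*r) + z*(-2*r^2 + 37*r - 80) + 70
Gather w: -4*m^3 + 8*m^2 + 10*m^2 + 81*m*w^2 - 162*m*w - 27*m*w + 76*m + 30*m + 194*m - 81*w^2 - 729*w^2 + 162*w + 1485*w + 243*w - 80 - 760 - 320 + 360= -4*m^3 + 18*m^2 + 300*m + w^2*(81*m - 810) + w*(1890 - 189*m) - 800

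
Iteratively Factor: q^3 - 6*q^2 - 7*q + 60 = (q + 3)*(q^2 - 9*q + 20) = (q - 4)*(q + 3)*(q - 5)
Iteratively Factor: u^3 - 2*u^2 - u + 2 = (u - 1)*(u^2 - u - 2) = (u - 1)*(u + 1)*(u - 2)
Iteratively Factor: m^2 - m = (m)*(m - 1)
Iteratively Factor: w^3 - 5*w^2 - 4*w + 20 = (w + 2)*(w^2 - 7*w + 10) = (w - 5)*(w + 2)*(w - 2)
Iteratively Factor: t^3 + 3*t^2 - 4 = (t + 2)*(t^2 + t - 2) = (t - 1)*(t + 2)*(t + 2)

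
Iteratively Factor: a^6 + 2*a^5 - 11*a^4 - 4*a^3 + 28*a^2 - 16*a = (a + 4)*(a^5 - 2*a^4 - 3*a^3 + 8*a^2 - 4*a) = (a - 1)*(a + 4)*(a^4 - a^3 - 4*a^2 + 4*a) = (a - 2)*(a - 1)*(a + 4)*(a^3 + a^2 - 2*a) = (a - 2)*(a - 1)*(a + 2)*(a + 4)*(a^2 - a) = a*(a - 2)*(a - 1)*(a + 2)*(a + 4)*(a - 1)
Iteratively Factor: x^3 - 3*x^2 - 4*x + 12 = (x - 2)*(x^2 - x - 6) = (x - 3)*(x - 2)*(x + 2)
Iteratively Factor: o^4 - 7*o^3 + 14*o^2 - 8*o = (o - 4)*(o^3 - 3*o^2 + 2*o) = (o - 4)*(o - 1)*(o^2 - 2*o) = o*(o - 4)*(o - 1)*(o - 2)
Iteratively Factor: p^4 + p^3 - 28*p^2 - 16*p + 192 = (p + 4)*(p^3 - 3*p^2 - 16*p + 48) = (p + 4)^2*(p^2 - 7*p + 12) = (p - 4)*(p + 4)^2*(p - 3)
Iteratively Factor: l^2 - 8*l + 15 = (l - 3)*(l - 5)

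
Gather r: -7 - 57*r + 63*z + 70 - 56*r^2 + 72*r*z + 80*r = -56*r^2 + r*(72*z + 23) + 63*z + 63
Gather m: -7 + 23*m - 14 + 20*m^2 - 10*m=20*m^2 + 13*m - 21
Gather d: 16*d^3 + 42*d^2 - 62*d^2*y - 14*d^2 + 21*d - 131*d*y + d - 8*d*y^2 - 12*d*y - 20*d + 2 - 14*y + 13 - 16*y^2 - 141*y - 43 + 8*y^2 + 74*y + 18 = 16*d^3 + d^2*(28 - 62*y) + d*(-8*y^2 - 143*y + 2) - 8*y^2 - 81*y - 10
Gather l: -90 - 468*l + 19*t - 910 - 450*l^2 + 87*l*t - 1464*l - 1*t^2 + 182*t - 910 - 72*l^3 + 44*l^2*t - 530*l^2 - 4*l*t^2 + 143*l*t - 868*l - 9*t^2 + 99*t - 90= -72*l^3 + l^2*(44*t - 980) + l*(-4*t^2 + 230*t - 2800) - 10*t^2 + 300*t - 2000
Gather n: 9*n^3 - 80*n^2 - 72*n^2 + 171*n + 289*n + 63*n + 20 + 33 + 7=9*n^3 - 152*n^2 + 523*n + 60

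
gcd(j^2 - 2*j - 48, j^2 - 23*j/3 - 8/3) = j - 8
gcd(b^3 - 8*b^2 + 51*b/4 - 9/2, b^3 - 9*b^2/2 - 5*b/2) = 1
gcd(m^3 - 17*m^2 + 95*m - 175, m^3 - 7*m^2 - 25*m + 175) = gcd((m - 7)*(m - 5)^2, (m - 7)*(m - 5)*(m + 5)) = m^2 - 12*m + 35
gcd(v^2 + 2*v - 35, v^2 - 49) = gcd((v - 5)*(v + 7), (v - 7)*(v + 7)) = v + 7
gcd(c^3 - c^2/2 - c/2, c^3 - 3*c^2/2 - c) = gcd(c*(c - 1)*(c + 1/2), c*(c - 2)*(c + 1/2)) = c^2 + c/2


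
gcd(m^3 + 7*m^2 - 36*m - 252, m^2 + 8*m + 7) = m + 7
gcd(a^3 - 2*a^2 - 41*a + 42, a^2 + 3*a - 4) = a - 1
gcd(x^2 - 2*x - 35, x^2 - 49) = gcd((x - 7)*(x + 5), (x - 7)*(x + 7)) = x - 7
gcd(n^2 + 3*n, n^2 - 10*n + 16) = 1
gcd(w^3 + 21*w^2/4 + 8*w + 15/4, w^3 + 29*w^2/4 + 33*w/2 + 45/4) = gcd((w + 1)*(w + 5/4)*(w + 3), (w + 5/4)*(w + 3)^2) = w^2 + 17*w/4 + 15/4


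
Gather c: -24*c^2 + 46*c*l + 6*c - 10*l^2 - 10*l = -24*c^2 + c*(46*l + 6) - 10*l^2 - 10*l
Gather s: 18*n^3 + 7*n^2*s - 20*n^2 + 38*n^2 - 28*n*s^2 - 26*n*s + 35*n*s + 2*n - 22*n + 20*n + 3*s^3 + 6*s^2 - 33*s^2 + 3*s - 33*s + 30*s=18*n^3 + 18*n^2 + 3*s^3 + s^2*(-28*n - 27) + s*(7*n^2 + 9*n)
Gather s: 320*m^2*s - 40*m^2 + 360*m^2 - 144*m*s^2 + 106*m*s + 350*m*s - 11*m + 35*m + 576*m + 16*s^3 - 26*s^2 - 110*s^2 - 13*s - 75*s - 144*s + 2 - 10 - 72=320*m^2 + 600*m + 16*s^3 + s^2*(-144*m - 136) + s*(320*m^2 + 456*m - 232) - 80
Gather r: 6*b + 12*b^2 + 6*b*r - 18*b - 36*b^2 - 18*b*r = -24*b^2 - 12*b*r - 12*b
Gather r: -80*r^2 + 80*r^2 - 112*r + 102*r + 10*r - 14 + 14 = 0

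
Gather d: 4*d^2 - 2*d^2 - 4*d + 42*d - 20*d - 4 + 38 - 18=2*d^2 + 18*d + 16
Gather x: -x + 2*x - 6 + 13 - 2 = x + 5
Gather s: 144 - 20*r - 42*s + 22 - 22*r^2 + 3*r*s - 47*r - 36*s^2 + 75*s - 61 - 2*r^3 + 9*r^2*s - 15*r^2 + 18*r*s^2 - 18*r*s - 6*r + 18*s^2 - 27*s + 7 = -2*r^3 - 37*r^2 - 73*r + s^2*(18*r - 18) + s*(9*r^2 - 15*r + 6) + 112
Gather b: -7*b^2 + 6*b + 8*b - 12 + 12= -7*b^2 + 14*b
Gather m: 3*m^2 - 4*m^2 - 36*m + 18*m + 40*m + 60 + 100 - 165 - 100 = -m^2 + 22*m - 105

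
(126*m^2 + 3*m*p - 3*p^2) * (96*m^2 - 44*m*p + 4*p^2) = 12096*m^4 - 5256*m^3*p + 84*m^2*p^2 + 144*m*p^3 - 12*p^4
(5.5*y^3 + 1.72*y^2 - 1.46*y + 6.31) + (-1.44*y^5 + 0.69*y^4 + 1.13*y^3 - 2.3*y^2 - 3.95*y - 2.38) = -1.44*y^5 + 0.69*y^4 + 6.63*y^3 - 0.58*y^2 - 5.41*y + 3.93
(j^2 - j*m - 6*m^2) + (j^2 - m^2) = 2*j^2 - j*m - 7*m^2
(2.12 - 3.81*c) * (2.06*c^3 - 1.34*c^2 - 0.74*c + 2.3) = -7.8486*c^4 + 9.4726*c^3 - 0.0214000000000003*c^2 - 10.3318*c + 4.876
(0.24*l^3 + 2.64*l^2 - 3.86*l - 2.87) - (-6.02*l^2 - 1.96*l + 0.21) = 0.24*l^3 + 8.66*l^2 - 1.9*l - 3.08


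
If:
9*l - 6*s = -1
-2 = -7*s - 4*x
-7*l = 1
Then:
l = -1/7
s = -1/21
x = 7/12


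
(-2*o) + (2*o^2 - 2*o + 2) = 2*o^2 - 4*o + 2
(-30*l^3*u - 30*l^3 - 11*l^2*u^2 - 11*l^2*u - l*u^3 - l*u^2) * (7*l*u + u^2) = -210*l^4*u^2 - 210*l^4*u - 107*l^3*u^3 - 107*l^3*u^2 - 18*l^2*u^4 - 18*l^2*u^3 - l*u^5 - l*u^4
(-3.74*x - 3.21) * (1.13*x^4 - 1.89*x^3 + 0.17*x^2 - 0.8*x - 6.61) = -4.2262*x^5 + 3.4413*x^4 + 5.4311*x^3 + 2.4463*x^2 + 27.2894*x + 21.2181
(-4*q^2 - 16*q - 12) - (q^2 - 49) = -5*q^2 - 16*q + 37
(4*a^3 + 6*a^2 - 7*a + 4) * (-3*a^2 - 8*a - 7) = -12*a^5 - 50*a^4 - 55*a^3 + 2*a^2 + 17*a - 28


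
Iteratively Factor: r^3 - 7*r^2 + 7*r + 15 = (r - 3)*(r^2 - 4*r - 5) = (r - 3)*(r + 1)*(r - 5)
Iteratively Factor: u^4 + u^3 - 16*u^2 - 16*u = (u - 4)*(u^3 + 5*u^2 + 4*u) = u*(u - 4)*(u^2 + 5*u + 4) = u*(u - 4)*(u + 1)*(u + 4)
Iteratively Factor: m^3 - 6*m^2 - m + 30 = (m - 5)*(m^2 - m - 6) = (m - 5)*(m - 3)*(m + 2)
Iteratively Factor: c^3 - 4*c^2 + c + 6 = (c - 2)*(c^2 - 2*c - 3) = (c - 2)*(c + 1)*(c - 3)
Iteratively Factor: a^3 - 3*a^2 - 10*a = (a - 5)*(a^2 + 2*a) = (a - 5)*(a + 2)*(a)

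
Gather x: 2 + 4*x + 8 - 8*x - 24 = -4*x - 14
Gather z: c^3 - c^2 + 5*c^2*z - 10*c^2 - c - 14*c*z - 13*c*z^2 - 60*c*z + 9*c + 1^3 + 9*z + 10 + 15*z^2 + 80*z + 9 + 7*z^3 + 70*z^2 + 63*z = c^3 - 11*c^2 + 8*c + 7*z^3 + z^2*(85 - 13*c) + z*(5*c^2 - 74*c + 152) + 20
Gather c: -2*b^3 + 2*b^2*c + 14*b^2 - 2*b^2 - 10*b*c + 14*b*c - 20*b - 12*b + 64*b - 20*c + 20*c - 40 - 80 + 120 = -2*b^3 + 12*b^2 + 32*b + c*(2*b^2 + 4*b)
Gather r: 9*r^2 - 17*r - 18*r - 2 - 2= 9*r^2 - 35*r - 4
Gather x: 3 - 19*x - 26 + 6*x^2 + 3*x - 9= 6*x^2 - 16*x - 32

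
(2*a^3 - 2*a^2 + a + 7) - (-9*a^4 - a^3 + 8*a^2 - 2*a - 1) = 9*a^4 + 3*a^3 - 10*a^2 + 3*a + 8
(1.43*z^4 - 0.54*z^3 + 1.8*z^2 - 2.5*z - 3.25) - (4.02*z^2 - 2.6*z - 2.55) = 1.43*z^4 - 0.54*z^3 - 2.22*z^2 + 0.1*z - 0.7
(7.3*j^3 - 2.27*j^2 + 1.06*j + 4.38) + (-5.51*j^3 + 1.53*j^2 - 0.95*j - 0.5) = 1.79*j^3 - 0.74*j^2 + 0.11*j + 3.88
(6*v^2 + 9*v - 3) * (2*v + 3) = 12*v^3 + 36*v^2 + 21*v - 9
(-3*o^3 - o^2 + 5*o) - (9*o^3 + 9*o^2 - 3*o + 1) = -12*o^3 - 10*o^2 + 8*o - 1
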